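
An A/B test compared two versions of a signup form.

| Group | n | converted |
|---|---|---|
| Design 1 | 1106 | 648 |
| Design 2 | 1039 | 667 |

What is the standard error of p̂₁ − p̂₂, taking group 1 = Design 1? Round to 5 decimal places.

0.02099

p̂₁ = 648/1106 = 0.5859 and p̂₂ = 667/1039 = 0.6420.
SE₁ = √(p̂₁(1−p̂₁)/n₁) = √(0.5859·0.4141/1106) = 0.01481; SE₂ = √(0.6420·0.3580/1039) = 0.01487.
Independent samples: SE of the difference = √(SE₁² + SE₂²) = √(0.0002193361 + 0.0002211169) = 0.02099.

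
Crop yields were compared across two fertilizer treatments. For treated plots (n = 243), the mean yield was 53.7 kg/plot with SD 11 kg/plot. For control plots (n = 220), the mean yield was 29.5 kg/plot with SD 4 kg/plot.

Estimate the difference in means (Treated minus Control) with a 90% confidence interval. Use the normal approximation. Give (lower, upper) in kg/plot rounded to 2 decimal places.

(22.96, 25.44)

Standard errors of each mean: 11/√243 = 0.7057 and 4/√220 = 0.2697.
SE(x̄₁ − x̄₂) = √(0.7057² + 0.2697²) = 0.7555 for independent samples with unequal variances.
With z* = 1.645, the margin is 1.645 × 0.7555 = 1.2428.
x̄₁ − x̄₂ = 53.7 − 29.5 = 24.2000; the interval is 24.2000 ± 1.2428 = (22.96, 25.44).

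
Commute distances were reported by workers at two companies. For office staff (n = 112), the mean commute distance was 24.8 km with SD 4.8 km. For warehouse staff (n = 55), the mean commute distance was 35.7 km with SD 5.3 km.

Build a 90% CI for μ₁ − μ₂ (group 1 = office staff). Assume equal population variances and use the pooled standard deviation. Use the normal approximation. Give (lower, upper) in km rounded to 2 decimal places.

(-12.25, -9.55)

Pooled variance s_p² = [111·4.8² + 54·5.3²] / (112+55−2) = 24.6927, so s_p = 4.9692.
SE_diff = s_p·√(1/n₁ + 1/n₂) = 4.9692·√(1/112 + 1/55) = 0.8182.
z* = 1.645; margin = 1.645 × 0.8182 = 1.3459.
Difference = 24.8 − 35.7 = -10.9000.
-10.9000 ± 1.3459 → (-12.25, -9.55).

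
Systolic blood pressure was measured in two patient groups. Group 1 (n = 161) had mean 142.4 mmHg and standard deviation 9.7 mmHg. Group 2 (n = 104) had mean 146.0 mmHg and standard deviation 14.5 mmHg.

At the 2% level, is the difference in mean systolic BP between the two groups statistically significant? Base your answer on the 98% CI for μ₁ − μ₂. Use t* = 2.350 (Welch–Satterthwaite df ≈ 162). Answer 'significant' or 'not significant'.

not significant

Standard errors of each mean: 9.7/√161 = 0.7645 and 14.5/√104 = 1.4218.
SE(x̄₁ − x̄₂) = √(0.7645² + 1.4218²) = 1.6143 for independent samples with unequal variances.
With t* = 2.350, the margin is 2.350 × 1.6143 = 3.7936.
x̄₁ − x̄₂ = 142.4 − 146.0 = -3.6000; the interval is -3.6000 ± 3.7936 = (-7.3936, 0.1936).
The interval (-7.3936, 0.1936) contains 0, so the difference is not significant.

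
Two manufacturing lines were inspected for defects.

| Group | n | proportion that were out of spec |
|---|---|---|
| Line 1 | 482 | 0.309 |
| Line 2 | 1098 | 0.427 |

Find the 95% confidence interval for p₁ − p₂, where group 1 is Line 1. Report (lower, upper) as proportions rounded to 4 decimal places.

(-0.1686, -0.0674)

Each SE is √(p̂(1−p̂)/n): √(0.3090·0.6910/482) = 0.02105 and √(0.4270·0.5730/1098) = 0.01493.
SE(p̂₁ − p̂₂) = √(SE₁² + SE₂²) = √(0.0004431025 + 0.0002229049) = 0.02581, since the two samples are independent.
At 95% confidence z* = 1.960; margin = 1.960 × 0.02581 = 0.05059.
The difference is 0.3090 − 0.4270 = -0.1180, so the interval is -0.1180 ± 0.05059 = (-0.1686, -0.0674).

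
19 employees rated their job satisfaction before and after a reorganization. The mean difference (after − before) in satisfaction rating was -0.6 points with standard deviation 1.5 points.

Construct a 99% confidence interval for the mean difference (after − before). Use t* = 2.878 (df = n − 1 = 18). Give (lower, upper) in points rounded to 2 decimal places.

(-1.59, 0.39)

This is a matched-pairs design, so SE = s_d/√n = 1.5/√19 = 0.3441.
Margin = 2.878 × 0.3441 = 0.9903; the interval is -0.6 ± 0.9903 = (-1.59, 0.39).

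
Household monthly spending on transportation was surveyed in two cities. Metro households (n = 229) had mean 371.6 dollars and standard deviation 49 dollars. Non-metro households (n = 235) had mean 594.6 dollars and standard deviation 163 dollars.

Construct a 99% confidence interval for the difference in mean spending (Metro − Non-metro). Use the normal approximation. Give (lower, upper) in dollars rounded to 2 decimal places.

Per-group SEs: s₁/√n₁ = 49/√229 = 3.2380, s₂/√n₂ = 163/√235 = 10.6329.
Unpooled SE of the difference: √(10.484644 + 113.05856241) = 11.1150.
Margin of error = z* · SE = 2.576 × 11.1150 = 28.6322.
x̄₁ − x̄₂ = 371.6 − 594.6 = -223.0000.
CI: -223.0000 ± 28.6322 = (-251.63, -194.37).

(-251.63, -194.37)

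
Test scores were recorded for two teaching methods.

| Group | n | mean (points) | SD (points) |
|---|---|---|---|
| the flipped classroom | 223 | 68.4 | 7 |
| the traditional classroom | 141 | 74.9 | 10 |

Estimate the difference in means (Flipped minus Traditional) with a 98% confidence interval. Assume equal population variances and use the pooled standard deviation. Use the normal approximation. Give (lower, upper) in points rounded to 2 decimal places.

(-8.57, -4.43)

s_p = √[((n₁−1)s₁² + (n₂−1)s₂²)/(n₁+n₂−2)] = √[(222·7² + 140·10²)/362] = 8.2900.
SE = 8.2900·√(1/223 + 1/141) = 0.8920.
With z* = 2.326, margin = 2.326 × 0.8920 = 2.0748.
x̄₁ − x̄₂ = 68.4 − 74.9 = -6.5000; interval -6.5000 ± 2.0748 = (-8.57, -4.43).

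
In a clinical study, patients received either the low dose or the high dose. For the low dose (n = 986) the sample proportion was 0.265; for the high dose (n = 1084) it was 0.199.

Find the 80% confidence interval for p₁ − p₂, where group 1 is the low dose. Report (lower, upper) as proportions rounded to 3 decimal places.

The two standard errors are √(0.2650×0.7350/986) = 0.01405 and √(0.1990×0.8010/1084) = 0.01213.
Because the samples are independent, SE_diff = √(0.01405² + 0.01213²) = 0.01856.
Using z* = 1.282 for 80%, ME = 1.282 × 0.01856 = 0.02379.
p̂₁ − p̂₂ = 0.0660; interval 0.0660 ± 0.02379 gives (0.042, 0.090).

(0.042, 0.090)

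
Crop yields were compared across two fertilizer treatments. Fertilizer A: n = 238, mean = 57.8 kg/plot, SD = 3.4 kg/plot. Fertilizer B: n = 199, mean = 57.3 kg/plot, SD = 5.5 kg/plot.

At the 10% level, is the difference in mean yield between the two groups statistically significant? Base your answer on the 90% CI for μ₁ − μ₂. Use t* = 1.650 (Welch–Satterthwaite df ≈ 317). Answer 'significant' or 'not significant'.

Standard errors of each mean: 3.4/√238 = 0.2204 and 5.5/√199 = 0.3899.
SE(x̄₁ − x̄₂) = √(0.2204² + 0.3899²) = 0.4479 for independent samples with unequal variances.
With t* = 1.650, the margin is 1.650 × 0.4479 = 0.7390.
x̄₁ − x̄₂ = 57.8 − 57.3 = 0.5000; the interval is 0.5000 ± 0.7390 = (-0.2390, 1.2390).
The interval (-0.2390, 1.2390) contains 0, so the difference is not significant.

not significant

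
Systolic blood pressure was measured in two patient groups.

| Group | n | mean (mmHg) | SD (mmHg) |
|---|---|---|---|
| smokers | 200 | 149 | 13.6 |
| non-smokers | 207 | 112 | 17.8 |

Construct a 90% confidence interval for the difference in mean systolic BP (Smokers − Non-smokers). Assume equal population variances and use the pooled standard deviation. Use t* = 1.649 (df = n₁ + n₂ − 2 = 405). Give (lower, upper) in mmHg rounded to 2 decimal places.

(34.40, 39.60)

Pooled variance s_p² = [199·13.6² + 206·17.8²] / (200+207−2) = 252.0397, so s_p = 15.8758.
SE_diff = s_p·√(1/n₁ + 1/n₂) = 15.8758·√(1/200 + 1/207) = 1.5741.
t* = 1.649; margin = 1.649 × 1.5741 = 2.5957.
Difference = 149 − 112 = 37.0000.
37.0000 ± 2.5957 → (34.40, 39.60).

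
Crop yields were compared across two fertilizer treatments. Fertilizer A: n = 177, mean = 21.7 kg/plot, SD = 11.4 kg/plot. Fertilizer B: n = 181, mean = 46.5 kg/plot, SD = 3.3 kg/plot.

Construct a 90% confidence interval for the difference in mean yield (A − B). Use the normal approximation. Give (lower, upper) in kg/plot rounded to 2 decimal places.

(-26.27, -23.33)

SE₁ = s₁/√n₁ = 11.4/√177 = 0.8569; SE₂ = 3.3/√181 = 0.2453.
Independent samples, unequal variances: SE_diff = √(SE₁² + SE₂²) = √(0.73427761 + 0.06017209) = 0.8913.
z* = 1.645, so margin of error = 1.645 × 0.8913 = 1.4662.
Difference in means = 21.7 − 46.5 = -24.8000.
-24.8000 ± 1.4662 → (-26.27, -23.33).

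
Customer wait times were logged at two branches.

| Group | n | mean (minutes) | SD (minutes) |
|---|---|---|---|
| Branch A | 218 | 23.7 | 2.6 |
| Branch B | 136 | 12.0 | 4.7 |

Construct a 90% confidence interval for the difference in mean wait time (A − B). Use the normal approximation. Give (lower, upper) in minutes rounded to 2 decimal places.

Per-group SEs: s₁/√n₁ = 2.6/√218 = 0.1761, s₂/√n₂ = 4.7/√136 = 0.4030.
Unpooled SE of the difference: √(0.03101121 + 0.162409) = 0.4398.
Margin of error = z* · SE = 1.645 × 0.4398 = 0.7235.
x̄₁ − x̄₂ = 23.7 − 12.0 = 11.7000.
CI: 11.7000 ± 0.7235 = (10.98, 12.42).

(10.98, 12.42)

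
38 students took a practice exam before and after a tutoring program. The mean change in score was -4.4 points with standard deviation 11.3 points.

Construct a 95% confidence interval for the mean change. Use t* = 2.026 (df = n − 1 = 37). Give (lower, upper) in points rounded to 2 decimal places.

This is a matched-pairs design, so SE = s_d/√n = 11.3/√38 = 1.8331.
Margin = 2.026 × 1.8331 = 3.7139; the interval is -4.4 ± 3.7139 = (-8.11, -0.69).

(-8.11, -0.69)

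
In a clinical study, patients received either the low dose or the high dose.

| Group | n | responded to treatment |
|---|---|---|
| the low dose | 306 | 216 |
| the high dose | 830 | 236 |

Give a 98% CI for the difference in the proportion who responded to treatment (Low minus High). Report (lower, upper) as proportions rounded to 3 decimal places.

(0.351, 0.492)

Sample proportions: 216/306 = 0.7059, 236/830 = 0.2843.
Each SE is √(p̂(1−p̂)/n): √(0.7059·0.2941/306) = 0.02605 and √(0.2843·0.7157/830) = 0.01566.
SE(p̂₁ − p̂₂) = √(SE₁² + SE₂²) = √(0.0006786025 + 0.0002452356) = 0.03039, since the two samples are independent.
At 98% confidence z* = 2.326; margin = 2.326 × 0.03039 = 0.07069.
The difference is 0.7059 − 0.2843 = 0.4216, so the interval is 0.4216 ± 0.07069 = (0.351, 0.492).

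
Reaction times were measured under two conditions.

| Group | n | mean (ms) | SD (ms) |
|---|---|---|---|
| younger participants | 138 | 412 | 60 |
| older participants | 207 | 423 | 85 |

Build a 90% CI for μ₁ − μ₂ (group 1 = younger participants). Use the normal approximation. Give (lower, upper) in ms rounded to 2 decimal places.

(-23.85, 1.85)

Standard errors of each mean: 60/√138 = 5.1075 and 85/√207 = 5.9079.
SE(x̄₁ − x̄₂) = √(5.1075² + 5.9079²) = 7.8096 for independent samples with unequal variances.
With z* = 1.645, the margin is 1.645 × 7.8096 = 12.8468.
x̄₁ − x̄₂ = 412 − 423 = -11.0000; the interval is -11.0000 ± 12.8468 = (-23.85, 1.85).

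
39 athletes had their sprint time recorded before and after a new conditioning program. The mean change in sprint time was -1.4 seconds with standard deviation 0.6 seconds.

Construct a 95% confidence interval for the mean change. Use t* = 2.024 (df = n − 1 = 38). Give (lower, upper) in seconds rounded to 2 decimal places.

Paired design: SE = s_d/√n = 0.6/√39 = 0.0961.
t* = 2.024; margin of error = 2.024 × 0.0961 = 0.1945.
-1.4 ± 0.1945 → (-1.59, -1.21).

(-1.59, -1.21)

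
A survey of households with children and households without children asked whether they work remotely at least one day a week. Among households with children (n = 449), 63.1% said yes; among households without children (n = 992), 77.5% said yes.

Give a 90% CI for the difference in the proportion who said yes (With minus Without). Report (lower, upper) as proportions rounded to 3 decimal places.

(-0.187, -0.101)

Each SE is √(p̂(1−p̂)/n): √(0.6310·0.3690/449) = 0.02277 and √(0.7750·0.2250/992) = 0.01326.
SE(p̂₁ − p̂₂) = √(SE₁² + SE₂²) = √(0.0005184729 + 0.0001758276) = 0.02635, since the two samples are independent.
At 90% confidence z* = 1.645; margin = 1.645 × 0.02635 = 0.04335.
The difference is 0.6310 − 0.7750 = -0.1440, so the interval is -0.1440 ± 0.04335 = (-0.187, -0.101).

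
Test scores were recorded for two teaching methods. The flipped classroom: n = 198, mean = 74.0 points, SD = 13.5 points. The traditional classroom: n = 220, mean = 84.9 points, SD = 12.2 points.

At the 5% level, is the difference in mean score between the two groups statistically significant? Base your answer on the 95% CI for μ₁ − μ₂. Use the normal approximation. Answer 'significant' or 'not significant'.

Standard errors of each mean: 13.5/√198 = 0.9594 and 12.2/√220 = 0.8225.
SE(x̄₁ − x̄₂) = √(0.9594² + 0.8225²) = 1.2637 for independent samples with unequal variances.
With z* = 1.960, the margin is 1.960 × 1.2637 = 2.4769.
x̄₁ − x̄₂ = 74.0 − 84.9 = -10.9000; the interval is -10.9000 ± 2.4769 = (-13.3769, -8.4231).
The interval (-13.3769, -8.4231) does not contain 0, so the difference is significant.

significant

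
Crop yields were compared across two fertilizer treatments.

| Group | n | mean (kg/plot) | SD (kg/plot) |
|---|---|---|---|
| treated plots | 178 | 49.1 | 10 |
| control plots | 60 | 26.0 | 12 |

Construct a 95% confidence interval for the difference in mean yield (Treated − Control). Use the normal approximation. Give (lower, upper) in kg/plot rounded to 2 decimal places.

(19.73, 26.47)

SE₁ = s₁/√n₁ = 10/√178 = 0.7495; SE₂ = 12/√60 = 1.5492.
Independent samples, unequal variances: SE_diff = √(SE₁² + SE₂²) = √(0.56175025 + 2.40002064) = 1.7210.
z* = 1.960, so margin of error = 1.960 × 1.7210 = 3.3732.
Difference in means = 49.1 − 26.0 = 23.1000.
23.1000 ± 3.3732 → (19.73, 26.47).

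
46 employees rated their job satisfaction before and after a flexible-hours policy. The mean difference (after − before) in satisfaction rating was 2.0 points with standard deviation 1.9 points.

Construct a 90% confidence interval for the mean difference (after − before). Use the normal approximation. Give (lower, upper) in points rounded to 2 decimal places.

This is a matched-pairs design, so SE = s_d/√n = 1.9/√46 = 0.2801.
Margin = 1.645 × 0.2801 = 0.4608; the interval is 2.0 ± 0.4608 = (1.54, 2.46).

(1.54, 2.46)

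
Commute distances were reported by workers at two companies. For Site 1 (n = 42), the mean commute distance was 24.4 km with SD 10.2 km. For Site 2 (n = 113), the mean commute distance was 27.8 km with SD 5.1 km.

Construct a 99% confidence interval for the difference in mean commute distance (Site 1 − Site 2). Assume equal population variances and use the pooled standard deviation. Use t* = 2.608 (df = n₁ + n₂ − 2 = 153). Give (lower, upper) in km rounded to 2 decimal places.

(-6.63, -0.17)

Pooled variance s_p² = [41·10.2² + 112·5.1²] / (42+113−2) = 46.9200, so s_p = 6.8498.
SE_diff = s_p·√(1/n₁ + 1/n₂) = 6.8498·√(1/42 + 1/113) = 1.2379.
t* = 2.608; margin = 2.608 × 1.2379 = 3.2284.
Difference = 24.4 − 27.8 = -3.4000.
-3.4000 ± 3.2284 → (-6.63, -0.17).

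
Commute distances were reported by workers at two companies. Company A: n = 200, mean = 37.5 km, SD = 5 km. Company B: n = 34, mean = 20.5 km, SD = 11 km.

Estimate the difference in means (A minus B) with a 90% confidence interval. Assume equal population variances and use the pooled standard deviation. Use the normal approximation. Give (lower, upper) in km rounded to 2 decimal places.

(15.10, 18.90)

Pooled variance s_p² = [199·5² + 33·11²] / (200+34−2) = 38.6552, so s_p = 6.2173.
SE_diff = s_p·√(1/n₁ + 1/n₂) = 6.2173·√(1/200 + 1/34) = 1.1533.
z* = 1.645; margin = 1.645 × 1.1533 = 1.8972.
Difference = 37.5 − 20.5 = 17.0000.
17.0000 ± 1.8972 → (15.10, 18.90).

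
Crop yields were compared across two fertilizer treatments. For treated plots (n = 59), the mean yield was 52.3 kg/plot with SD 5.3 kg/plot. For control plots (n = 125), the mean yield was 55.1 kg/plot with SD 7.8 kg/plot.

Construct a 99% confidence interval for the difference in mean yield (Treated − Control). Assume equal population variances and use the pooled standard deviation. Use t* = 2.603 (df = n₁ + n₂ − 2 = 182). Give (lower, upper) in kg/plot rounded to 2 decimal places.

(-5.72, 0.12)

Pooled variance s_p² = [58·5.3² + 124·7.8²] / (59+125−2) = 50.4032, so s_p = 7.0995.
SE_diff = s_p·√(1/n₁ + 1/n₂) = 7.0995·√(1/59 + 1/125) = 1.1214.
t* = 2.603; margin = 2.603 × 1.1214 = 2.9190.
Difference = 52.3 − 55.1 = -2.8000.
-2.8000 ± 2.9190 → (-5.72, 0.12).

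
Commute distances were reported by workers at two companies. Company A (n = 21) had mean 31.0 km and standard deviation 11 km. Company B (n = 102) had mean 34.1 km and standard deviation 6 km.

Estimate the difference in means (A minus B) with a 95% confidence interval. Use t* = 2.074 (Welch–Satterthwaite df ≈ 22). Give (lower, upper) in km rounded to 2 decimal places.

Standard errors of each mean: 11/√21 = 2.4004 and 6/√102 = 0.5941.
SE(x̄₁ − x̄₂) = √(2.4004² + 0.5941²) = 2.4728 for independent samples with unequal variances.
With t* = 2.074, the margin is 2.074 × 2.4728 = 5.1286.
x̄₁ − x̄₂ = 31.0 − 34.1 = -3.1000; the interval is -3.1000 ± 5.1286 = (-8.23, 2.03).

(-8.23, 2.03)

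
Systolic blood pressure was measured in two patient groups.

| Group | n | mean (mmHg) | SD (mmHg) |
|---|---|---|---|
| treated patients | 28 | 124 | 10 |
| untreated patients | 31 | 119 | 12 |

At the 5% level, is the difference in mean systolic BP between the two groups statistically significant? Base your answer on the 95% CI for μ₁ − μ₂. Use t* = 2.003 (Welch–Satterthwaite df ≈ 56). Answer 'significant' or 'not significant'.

not significant

Standard errors of each mean: 10/√28 = 1.8898 and 12/√31 = 2.1553.
SE(x̄₁ − x̄₂) = √(1.8898² + 2.1553²) = 2.8665 for independent samples with unequal variances.
With t* = 2.003, the margin is 2.003 × 2.8665 = 5.7416.
x̄₁ − x̄₂ = 124 − 119 = 5.0000; the interval is 5.0000 ± 5.7416 = (-0.7416, 10.7416).
The interval (-0.7416, 10.7416) contains 0, so the difference is not significant.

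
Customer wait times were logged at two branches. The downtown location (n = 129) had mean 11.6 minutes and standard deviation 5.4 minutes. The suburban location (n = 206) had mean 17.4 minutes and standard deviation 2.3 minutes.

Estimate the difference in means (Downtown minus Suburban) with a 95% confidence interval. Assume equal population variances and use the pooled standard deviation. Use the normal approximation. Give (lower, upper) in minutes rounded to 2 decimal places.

(-6.64, -4.96)

Pooled variance s_p² = [128·5.4² + 205·2.3²] / (129+206−2) = 14.4653, so s_p = 3.8033.
SE_diff = s_p·√(1/n₁ + 1/n₂) = 3.8033·√(1/129 + 1/206) = 0.4270.
z* = 1.960; margin = 1.960 × 0.4270 = 0.8369.
Difference = 11.6 − 17.4 = -5.8000.
-5.8000 ± 0.8369 → (-6.64, -4.96).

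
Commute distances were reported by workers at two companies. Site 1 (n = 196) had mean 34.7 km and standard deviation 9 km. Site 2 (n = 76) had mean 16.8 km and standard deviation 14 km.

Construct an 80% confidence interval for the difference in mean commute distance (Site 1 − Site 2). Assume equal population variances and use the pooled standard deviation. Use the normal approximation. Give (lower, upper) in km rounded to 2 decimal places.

(16.06, 19.74)

Pooled variance s_p² = [195·9² + 75·14²] / (196+76−2) = 112.9444, so s_p = 10.6275.
SE_diff = s_p·√(1/n₁ + 1/n₂) = 10.6275·√(1/196 + 1/76) = 1.4361.
z* = 1.282; margin = 1.282 × 1.4361 = 1.8411.
Difference = 34.7 − 16.8 = 17.9000.
17.9000 ± 1.8411 → (16.06, 19.74).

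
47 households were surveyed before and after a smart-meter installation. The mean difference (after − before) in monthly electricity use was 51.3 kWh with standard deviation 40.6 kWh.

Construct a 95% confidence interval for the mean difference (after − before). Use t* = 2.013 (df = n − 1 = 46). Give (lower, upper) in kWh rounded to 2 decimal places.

This is a matched-pairs design, so SE = s_d/√n = 40.6/√47 = 5.9221.
Margin = 2.013 × 5.9221 = 11.9212; the interval is 51.3 ± 11.9212 = (39.38, 63.22).

(39.38, 63.22)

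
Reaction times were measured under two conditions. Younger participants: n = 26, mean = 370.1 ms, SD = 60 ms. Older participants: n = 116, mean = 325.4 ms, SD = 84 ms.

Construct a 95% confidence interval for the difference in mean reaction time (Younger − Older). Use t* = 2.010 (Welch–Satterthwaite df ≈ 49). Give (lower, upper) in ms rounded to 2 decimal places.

Per-group SEs: s₁/√n₁ = 60/√26 = 11.7670, s₂/√n₂ = 84/√116 = 7.7992.
Unpooled SE of the difference: √(138.462289 + 60.82752064) = 14.1170.
Margin of error = t* · SE = 2.010 × 14.1170 = 28.3752.
x̄₁ − x̄₂ = 370.1 − 325.4 = 44.7000.
CI: 44.7000 ± 28.3752 = (16.32, 73.08).

(16.32, 73.08)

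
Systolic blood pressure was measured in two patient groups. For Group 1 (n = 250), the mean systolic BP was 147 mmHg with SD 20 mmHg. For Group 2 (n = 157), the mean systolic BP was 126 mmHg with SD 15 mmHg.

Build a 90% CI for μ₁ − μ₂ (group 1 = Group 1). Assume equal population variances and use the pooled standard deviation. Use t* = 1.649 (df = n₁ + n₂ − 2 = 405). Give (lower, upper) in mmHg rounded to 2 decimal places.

s_p = √[((n₁−1)s₁² + (n₂−1)s₂²)/(n₁+n₂−2)] = √[(249·20² + 156·15²)/405] = 18.2371.
SE = 18.2371·√(1/250 + 1/157) = 1.8571.
With t* = 1.649, margin = 1.649 × 1.8571 = 3.0624.
x̄₁ − x̄₂ = 147 − 126 = 21.0000; interval 21.0000 ± 3.0624 = (17.94, 24.06).

(17.94, 24.06)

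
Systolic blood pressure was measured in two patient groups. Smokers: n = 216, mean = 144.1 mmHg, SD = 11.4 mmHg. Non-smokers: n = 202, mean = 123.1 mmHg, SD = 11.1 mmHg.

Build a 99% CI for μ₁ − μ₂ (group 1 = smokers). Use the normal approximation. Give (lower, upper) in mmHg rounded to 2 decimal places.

(18.16, 23.84)

SE₁ = s₁/√n₁ = 11.4/√216 = 0.7757; SE₂ = 11.1/√202 = 0.7810.
Independent samples, unequal variances: SE_diff = √(SE₁² + SE₂²) = √(0.60171049 + 0.609961) = 1.1008.
z* = 2.576, so margin of error = 2.576 × 1.1008 = 2.8357.
Difference in means = 144.1 − 123.1 = 21.0000.
21.0000 ± 2.8357 → (18.16, 23.84).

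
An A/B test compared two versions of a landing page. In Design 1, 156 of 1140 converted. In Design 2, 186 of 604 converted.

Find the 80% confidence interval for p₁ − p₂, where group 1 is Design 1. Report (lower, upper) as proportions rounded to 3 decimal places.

First, p̂₁ = 156/1140 = 0.1368; p̂₂ = 186/604 = 0.3079.
The two standard errors are √(0.1368×0.8632/1140) = 0.01018 and √(0.3079×0.6921/604) = 0.01878.
Because the samples are independent, SE_diff = √(0.01018² + 0.01878²) = 0.02136.
Using z* = 1.282 for 80%, ME = 1.282 × 0.02136 = 0.02738.
p̂₁ − p̂₂ = -0.1711; interval -0.1711 ± 0.02738 gives (-0.198, -0.144).

(-0.198, -0.144)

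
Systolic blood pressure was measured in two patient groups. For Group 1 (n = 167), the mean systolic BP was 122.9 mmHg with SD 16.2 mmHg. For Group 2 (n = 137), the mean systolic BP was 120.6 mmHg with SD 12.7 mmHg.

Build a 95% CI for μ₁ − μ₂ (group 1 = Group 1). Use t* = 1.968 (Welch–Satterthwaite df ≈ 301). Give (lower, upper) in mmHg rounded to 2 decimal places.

SE₁ = s₁/√n₁ = 16.2/√167 = 1.2536; SE₂ = 12.7/√137 = 1.0850.
Independent samples, unequal variances: SE_diff = √(SE₁² + SE₂²) = √(1.57151296 + 1.177225) = 1.6579.
t* = 1.968, so margin of error = 1.968 × 1.6579 = 3.2627.
Difference in means = 122.9 − 120.6 = 2.3000.
2.3000 ± 3.2627 → (-0.96, 5.56).

(-0.96, 5.56)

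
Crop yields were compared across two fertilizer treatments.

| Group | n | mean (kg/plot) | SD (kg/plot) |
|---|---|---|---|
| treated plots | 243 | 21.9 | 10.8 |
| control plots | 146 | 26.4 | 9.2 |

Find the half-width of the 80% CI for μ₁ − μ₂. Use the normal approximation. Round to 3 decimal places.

Per-group SEs: s₁/√n₁ = 10.8/√243 = 0.6928, s₂/√n₂ = 9.2/√146 = 0.7614.
Unpooled SE of the difference: √(0.47997184 + 0.57972996) = 1.0294.
Margin of error = z* · SE = 1.282 × 1.0294 = 1.3197.

1.320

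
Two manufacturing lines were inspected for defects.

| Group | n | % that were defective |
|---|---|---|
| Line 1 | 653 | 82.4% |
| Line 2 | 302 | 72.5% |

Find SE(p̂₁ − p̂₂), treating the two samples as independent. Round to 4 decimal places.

Each SE is √(p̂(1−p̂)/n): √(0.8240·0.1760/653) = 0.01490 and √(0.7250·0.2750/302) = 0.02569.
SE(p̂₁ − p̂₂) = √(SE₁² + SE₂²) = √(0.00022201 + 0.0006599761) = 0.02970, since the two samples are independent.

0.0297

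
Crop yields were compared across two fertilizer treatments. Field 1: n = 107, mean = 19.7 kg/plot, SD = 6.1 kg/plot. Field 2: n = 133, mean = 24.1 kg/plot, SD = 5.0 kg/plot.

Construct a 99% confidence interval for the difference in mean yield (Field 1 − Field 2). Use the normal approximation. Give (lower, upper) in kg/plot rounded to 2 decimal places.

(-6.29, -2.51)

SE₁ = s₁/√n₁ = 6.1/√107 = 0.5897; SE₂ = 5.0/√133 = 0.4336.
Independent samples, unequal variances: SE_diff = √(SE₁² + SE₂²) = √(0.34774609 + 0.18800896) = 0.7320.
z* = 2.576, so margin of error = 2.576 × 0.7320 = 1.8856.
Difference in means = 19.7 − 24.1 = -4.4000.
-4.4000 ± 1.8856 → (-6.29, -2.51).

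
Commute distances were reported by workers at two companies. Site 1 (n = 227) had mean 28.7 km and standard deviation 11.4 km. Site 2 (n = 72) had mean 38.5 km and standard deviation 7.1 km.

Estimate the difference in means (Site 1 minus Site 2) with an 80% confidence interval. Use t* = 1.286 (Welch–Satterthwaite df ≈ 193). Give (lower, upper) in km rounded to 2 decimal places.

Per-group SEs: s₁/√n₁ = 11.4/√227 = 0.7566, s₂/√n₂ = 7.1/√72 = 0.8367.
Unpooled SE of the difference: √(0.57244356 + 0.70006689) = 1.1281.
Margin of error = t* · SE = 1.286 × 1.1281 = 1.4507.
x̄₁ − x̄₂ = 28.7 − 38.5 = -9.8000.
CI: -9.8000 ± 1.4507 = (-11.25, -8.35).

(-11.25, -8.35)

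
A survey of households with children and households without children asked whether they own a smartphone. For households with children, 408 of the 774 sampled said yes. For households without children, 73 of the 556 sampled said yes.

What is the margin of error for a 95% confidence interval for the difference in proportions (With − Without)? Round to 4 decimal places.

p̂₁ = 408/774 = 0.5271 and p̂₂ = 73/556 = 0.1313.
SE₁ = √(p̂₁(1−p̂₁)/n₁) = √(0.5271·0.4729/774) = 0.01795; SE₂ = √(0.1313·0.8687/556) = 0.01432.
Independent samples: SE of the difference = √(SE₁² + SE₂²) = √(0.0003222025 + 0.0002050624) = 0.02296.
z* for 95% confidence is 1.960, so the margin of error is 1.960 × 0.02296 = 0.04500.

0.0450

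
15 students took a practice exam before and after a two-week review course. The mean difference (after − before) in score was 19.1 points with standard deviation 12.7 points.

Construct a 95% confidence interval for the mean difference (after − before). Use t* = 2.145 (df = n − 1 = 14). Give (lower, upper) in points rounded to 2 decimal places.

(12.07, 26.13)

Paired design: SE = s_d/√n = 12.7/√15 = 3.2791.
t* = 2.145; margin of error = 2.145 × 3.2791 = 7.0337.
19.1 ± 7.0337 → (12.07, 26.13).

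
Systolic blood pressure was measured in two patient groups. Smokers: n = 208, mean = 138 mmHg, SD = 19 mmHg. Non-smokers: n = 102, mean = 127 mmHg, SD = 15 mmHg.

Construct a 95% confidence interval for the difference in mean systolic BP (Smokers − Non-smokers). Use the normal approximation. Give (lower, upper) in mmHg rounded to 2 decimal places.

(7.11, 14.89)

SE₁ = s₁/√n₁ = 19/√208 = 1.3174; SE₂ = 15/√102 = 1.4852.
Independent samples, unequal variances: SE_diff = √(SE₁² + SE₂²) = √(1.73554276 + 2.20581904) = 1.9853.
z* = 1.960, so margin of error = 1.960 × 1.9853 = 3.8912.
Difference in means = 138 − 127 = 11.0000.
11.0000 ± 3.8912 → (7.11, 14.89).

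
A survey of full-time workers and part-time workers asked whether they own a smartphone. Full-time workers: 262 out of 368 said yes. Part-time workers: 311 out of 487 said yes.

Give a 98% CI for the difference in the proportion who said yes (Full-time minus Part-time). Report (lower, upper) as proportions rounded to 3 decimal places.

(-0.001, 0.148)

First, p̂₁ = 262/368 = 0.7120; p̂₂ = 311/487 = 0.6386.
The two standard errors are √(0.7120×0.2880/368) = 0.02361 and √(0.6386×0.3614/487) = 0.02177.
Because the samples are independent, SE_diff = √(0.02361² + 0.02177²) = 0.03211.
Using z* = 2.326 for 98%, ME = 2.326 × 0.03211 = 0.07469.
p̂₁ − p̂₂ = 0.0734; interval 0.0734 ± 0.07469 gives (-0.001, 0.148).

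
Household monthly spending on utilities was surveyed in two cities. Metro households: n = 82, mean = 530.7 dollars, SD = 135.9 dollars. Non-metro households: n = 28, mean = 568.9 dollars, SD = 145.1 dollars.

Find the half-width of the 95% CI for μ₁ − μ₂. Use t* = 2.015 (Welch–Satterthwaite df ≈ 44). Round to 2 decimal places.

SE₁ = s₁/√n₁ = 135.9/√82 = 15.0076; SE₂ = 145.1/√28 = 27.4213.
Independent samples, unequal variances: SE_diff = √(SE₁² + SE₂²) = √(225.22805776 + 751.92769369) = 31.2595.
t* = 2.015, so margin of error = 2.015 × 31.2595 = 62.9879.

62.99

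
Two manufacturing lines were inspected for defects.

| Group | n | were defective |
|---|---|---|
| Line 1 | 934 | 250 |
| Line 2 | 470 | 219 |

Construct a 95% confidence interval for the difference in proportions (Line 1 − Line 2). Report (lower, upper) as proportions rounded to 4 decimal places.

Sample proportions: 250/934 = 0.2677, 219/470 = 0.4660.
Each SE is √(p̂(1−p̂)/n): √(0.2677·0.7323/934) = 0.01449 and √(0.4660·0.5340/470) = 0.02301.
SE(p̂₁ − p̂₂) = √(SE₁² + SE₂²) = √(0.0002099601 + 0.0005294601) = 0.02719, since the two samples are independent.
At 95% confidence z* = 1.960; margin = 1.960 × 0.02719 = 0.05329.
The difference is 0.2677 − 0.4660 = -0.1983, so the interval is -0.1983 ± 0.05329 = (-0.2516, -0.1450).

(-0.2516, -0.1450)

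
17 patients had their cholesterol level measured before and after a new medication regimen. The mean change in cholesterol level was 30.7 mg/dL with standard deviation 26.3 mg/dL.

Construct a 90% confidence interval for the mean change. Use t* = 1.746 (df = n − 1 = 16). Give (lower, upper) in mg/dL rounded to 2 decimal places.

Paired design: SE = s_d/√n = 26.3/√17 = 6.3787.
t* = 1.746; margin of error = 1.746 × 6.3787 = 11.1372.
30.7 ± 11.1372 → (19.56, 41.84).

(19.56, 41.84)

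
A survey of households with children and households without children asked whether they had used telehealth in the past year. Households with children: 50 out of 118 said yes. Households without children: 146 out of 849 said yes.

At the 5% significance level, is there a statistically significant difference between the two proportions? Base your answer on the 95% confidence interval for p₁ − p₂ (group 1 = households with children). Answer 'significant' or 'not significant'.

significant

First, p̂₁ = 50/118 = 0.4237; p̂₂ = 146/849 = 0.1720.
The two standard errors are √(0.4237×0.5763/118) = 0.04549 and √(0.1720×0.8280/849) = 0.01295.
Because the samples are independent, SE_diff = √(0.04549² + 0.01295²) = 0.04730.
Using z* = 1.960 for 95%, ME = 1.960 × 0.04730 = 0.09271.
p̂₁ − p̂₂ = 0.2517; interval 0.2517 ± 0.09271 gives (0.15899, 0.34441).
The interval (0.15899, 0.34441) does not contain 0, so the difference is significant.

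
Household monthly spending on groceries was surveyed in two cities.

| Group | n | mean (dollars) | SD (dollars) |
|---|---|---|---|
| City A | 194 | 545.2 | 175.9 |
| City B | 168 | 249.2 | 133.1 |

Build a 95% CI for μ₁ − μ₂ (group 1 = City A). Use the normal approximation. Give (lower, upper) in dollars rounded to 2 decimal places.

Standard errors of each mean: 175.9/√194 = 12.6289 and 133.1/√168 = 10.2689.
SE(x̄₁ − x̄₂) = √(12.6289² + 10.2689²) = 16.2770 for independent samples with unequal variances.
With z* = 1.960, the margin is 1.960 × 16.2770 = 31.9029.
x̄₁ − x̄₂ = 545.2 − 249.2 = 296.0000; the interval is 296.0000 ± 31.9029 = (264.10, 327.90).

(264.10, 327.90)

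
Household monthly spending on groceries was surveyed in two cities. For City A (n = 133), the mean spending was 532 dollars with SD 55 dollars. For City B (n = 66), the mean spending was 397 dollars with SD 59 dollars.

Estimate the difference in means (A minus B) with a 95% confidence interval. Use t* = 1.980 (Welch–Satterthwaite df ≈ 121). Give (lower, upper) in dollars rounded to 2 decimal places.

(117.80, 152.20)

SE₁ = s₁/√n₁ = 55/√133 = 4.7691; SE₂ = 59/√66 = 7.2624.
Independent samples, unequal variances: SE_diff = √(SE₁² + SE₂²) = √(22.74431481 + 52.74245376) = 8.6883.
t* = 1.980, so margin of error = 1.980 × 8.6883 = 17.2028.
Difference in means = 532 − 397 = 135.0000.
135.0000 ± 17.2028 → (117.80, 152.20).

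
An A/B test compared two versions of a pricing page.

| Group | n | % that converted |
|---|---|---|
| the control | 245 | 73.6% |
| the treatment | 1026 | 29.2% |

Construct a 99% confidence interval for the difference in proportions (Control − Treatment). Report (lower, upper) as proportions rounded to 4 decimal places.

(0.3628, 0.5252)

The two standard errors are √(0.7360×0.2640/245) = 0.02816 and √(0.2920×0.7080/1026) = 0.01419.
Because the samples are independent, SE_diff = √(0.02816² + 0.01419²) = 0.03153.
Using z* = 2.576 for 99%, ME = 2.576 × 0.03153 = 0.08122.
p̂₁ − p̂₂ = 0.4440; interval 0.4440 ± 0.08122 gives (0.3628, 0.5252).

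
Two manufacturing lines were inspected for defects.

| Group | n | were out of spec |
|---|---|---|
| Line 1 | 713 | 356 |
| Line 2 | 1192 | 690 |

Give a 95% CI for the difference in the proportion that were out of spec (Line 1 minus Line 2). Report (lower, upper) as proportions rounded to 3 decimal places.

(-0.126, -0.033)

Sample proportions: 356/713 = 0.4993, 690/1192 = 0.5789.
Each SE is √(p̂(1−p̂)/n): √(0.4993·0.5007/713) = 0.01873 and √(0.5789·0.4211/1192) = 0.01430.
SE(p̂₁ − p̂₂) = √(SE₁² + SE₂²) = √(0.0003508129 + 0.00020449) = 0.02356, since the two samples are independent.
At 95% confidence z* = 1.960; margin = 1.960 × 0.02356 = 0.04618.
The difference is 0.4993 − 0.5789 = -0.0796, so the interval is -0.0796 ± 0.04618 = (-0.126, -0.033).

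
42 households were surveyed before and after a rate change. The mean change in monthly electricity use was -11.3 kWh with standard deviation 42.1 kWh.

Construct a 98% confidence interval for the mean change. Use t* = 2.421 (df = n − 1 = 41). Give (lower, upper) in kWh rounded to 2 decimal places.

Paired design: SE = s_d/√n = 42.1/√42 = 6.4962.
t* = 2.421; margin of error = 2.421 × 6.4962 = 15.7273.
-11.3 ± 15.7273 → (-27.03, 4.43).

(-27.03, 4.43)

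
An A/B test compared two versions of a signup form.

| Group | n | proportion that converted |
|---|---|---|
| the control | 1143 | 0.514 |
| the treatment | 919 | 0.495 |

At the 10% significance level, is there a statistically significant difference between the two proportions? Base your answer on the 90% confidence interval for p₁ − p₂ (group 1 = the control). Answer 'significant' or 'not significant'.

not significant

The two standard errors are √(0.5140×0.4860/1143) = 0.01478 and √(0.4950×0.5050/919) = 0.01649.
Because the samples are independent, SE_diff = √(0.01478² + 0.01649²) = 0.02214.
Using z* = 1.645 for 90%, ME = 1.645 × 0.02214 = 0.03642.
p̂₁ − p̂₂ = 0.0190; interval 0.0190 ± 0.03642 gives (-0.01742, 0.05542).
The interval (-0.01742, 0.05542) contains 0, so the difference is not significant.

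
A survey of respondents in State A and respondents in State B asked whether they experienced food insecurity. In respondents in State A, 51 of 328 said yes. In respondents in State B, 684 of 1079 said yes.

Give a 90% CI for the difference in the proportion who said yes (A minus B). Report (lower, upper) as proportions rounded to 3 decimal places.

(-0.519, -0.438)

First, p̂₁ = 51/328 = 0.1555; p̂₂ = 684/1079 = 0.6339.
The two standard errors are √(0.1555×0.8445/328) = 0.02001 and √(0.6339×0.3661/1079) = 0.01467.
Because the samples are independent, SE_diff = √(0.02001² + 0.01467²) = 0.02481.
Using z* = 1.645 for 90%, ME = 1.645 × 0.02481 = 0.04081.
p̂₁ − p̂₂ = -0.4784; interval -0.4784 ± 0.04081 gives (-0.519, -0.438).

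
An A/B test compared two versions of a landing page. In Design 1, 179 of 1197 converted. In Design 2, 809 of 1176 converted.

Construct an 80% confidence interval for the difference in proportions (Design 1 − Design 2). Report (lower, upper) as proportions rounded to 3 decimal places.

(-0.560, -0.517)

p̂₁ = 179/1197 = 0.1495 and p̂₂ = 809/1176 = 0.6879.
SE₁ = √(p̂₁(1−p̂₁)/n₁) = √(0.1495·0.8505/1197) = 0.01031; SE₂ = √(0.6879·0.3121/1176) = 0.01351.
Independent samples: SE of the difference = √(SE₁² + SE₂²) = √(0.0001062961 + 0.0001825201) = 0.01699.
z* for 80% confidence is 1.282, so the margin of error is 1.282 × 0.01699 = 0.02178.
Point estimate p̂₁ − p̂₂ = 0.1495 − 0.6879 = -0.5384.
-0.5384 ± 0.02178 → (-0.560, -0.517).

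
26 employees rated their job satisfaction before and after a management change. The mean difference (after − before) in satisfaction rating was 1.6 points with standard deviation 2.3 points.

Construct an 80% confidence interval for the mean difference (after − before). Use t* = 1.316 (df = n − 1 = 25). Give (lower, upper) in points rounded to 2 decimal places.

(1.01, 2.19)

This is a matched-pairs design, so SE = s_d/√n = 2.3/√26 = 0.4511.
Margin = 1.316 × 0.4511 = 0.5936; the interval is 1.6 ± 0.5936 = (1.01, 2.19).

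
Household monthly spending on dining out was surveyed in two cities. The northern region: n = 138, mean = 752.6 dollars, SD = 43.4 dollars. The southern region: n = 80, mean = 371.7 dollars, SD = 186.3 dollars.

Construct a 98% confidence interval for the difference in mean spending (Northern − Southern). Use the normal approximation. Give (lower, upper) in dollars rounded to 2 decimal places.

(331.70, 430.10)

SE₁ = s₁/√n₁ = 43.4/√138 = 3.6945; SE₂ = 186.3/√80 = 20.8290.
Independent samples, unequal variances: SE_diff = √(SE₁² + SE₂²) = √(13.64933025 + 433.847241) = 21.1541.
z* = 2.326, so margin of error = 2.326 × 21.1541 = 49.2044.
Difference in means = 752.6 − 371.7 = 380.9000.
380.9000 ± 49.2044 → (331.70, 430.10).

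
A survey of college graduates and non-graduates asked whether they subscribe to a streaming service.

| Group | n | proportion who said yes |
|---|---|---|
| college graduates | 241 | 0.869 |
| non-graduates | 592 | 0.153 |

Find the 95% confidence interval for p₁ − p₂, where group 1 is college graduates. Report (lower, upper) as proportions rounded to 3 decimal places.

SE₁ = √(p̂₁(1−p̂₁)/n₁) = √(0.8690·0.1310/241) = 0.02173; SE₂ = √(0.1530·0.8470/592) = 0.01480.
Independent samples: SE of the difference = √(SE₁² + SE₂²) = √(0.0004721929 + 0.00021904) = 0.02629.
z* for 95% confidence is 1.960, so the margin of error is 1.960 × 0.02629 = 0.05153.
Point estimate p̂₁ − p̂₂ = 0.8690 − 0.1530 = 0.7160.
0.7160 ± 0.05153 → (0.664, 0.768).

(0.664, 0.768)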